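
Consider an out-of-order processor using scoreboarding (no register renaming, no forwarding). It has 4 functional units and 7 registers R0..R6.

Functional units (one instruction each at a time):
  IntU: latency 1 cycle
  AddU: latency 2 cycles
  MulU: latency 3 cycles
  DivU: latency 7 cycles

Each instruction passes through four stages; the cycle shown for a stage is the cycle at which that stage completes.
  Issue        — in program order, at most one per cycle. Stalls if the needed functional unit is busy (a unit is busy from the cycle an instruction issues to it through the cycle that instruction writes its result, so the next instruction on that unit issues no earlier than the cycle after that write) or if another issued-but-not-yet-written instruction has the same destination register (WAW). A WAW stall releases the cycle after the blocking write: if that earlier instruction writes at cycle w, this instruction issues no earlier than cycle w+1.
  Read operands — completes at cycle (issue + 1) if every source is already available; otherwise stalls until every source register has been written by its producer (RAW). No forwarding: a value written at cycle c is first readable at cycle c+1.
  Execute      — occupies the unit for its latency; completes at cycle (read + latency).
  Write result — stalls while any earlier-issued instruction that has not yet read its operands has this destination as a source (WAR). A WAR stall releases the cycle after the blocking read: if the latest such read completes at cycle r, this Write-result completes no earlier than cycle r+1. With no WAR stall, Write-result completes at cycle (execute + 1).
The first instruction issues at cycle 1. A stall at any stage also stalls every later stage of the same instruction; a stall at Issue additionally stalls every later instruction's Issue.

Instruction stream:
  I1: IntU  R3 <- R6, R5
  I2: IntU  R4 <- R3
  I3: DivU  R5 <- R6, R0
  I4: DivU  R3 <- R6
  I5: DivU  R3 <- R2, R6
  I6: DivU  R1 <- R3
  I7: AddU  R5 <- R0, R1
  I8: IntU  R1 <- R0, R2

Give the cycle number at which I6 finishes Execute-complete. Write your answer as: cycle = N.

cycle = 44

c1: issue I1 (IntU)
c2: I1 read-ops
c3: I1 finished on IntU
c4: I1→R3
c5: issue I2 (IntU)
c6: I2 read-ops · issue I3 (DivU)
c7: I2 finished on IntU · I3 read-ops
c8: I2→R4
c14: I3 finished on DivU
c15: I3→R5
c16: issue I4 (DivU)
c17: I4 read-ops
c24: I4 finished on DivU
c25: I4→R3
c26: issue I5 (DivU)
c27: I5 read-ops
c34: I5 finished on DivU
c35: I5→R3
c36: issue I6 (DivU)
c37: I6 read-ops · issue I7 (AddU)
c44: I6 finished on DivU
c45: I6→R1
c46: I7 read-ops · issue I8 (IntU)
c47: I8 read-ops
c48: I7 finished on AddU · I8 finished on IntU
c49: I7→R5 · I8→R1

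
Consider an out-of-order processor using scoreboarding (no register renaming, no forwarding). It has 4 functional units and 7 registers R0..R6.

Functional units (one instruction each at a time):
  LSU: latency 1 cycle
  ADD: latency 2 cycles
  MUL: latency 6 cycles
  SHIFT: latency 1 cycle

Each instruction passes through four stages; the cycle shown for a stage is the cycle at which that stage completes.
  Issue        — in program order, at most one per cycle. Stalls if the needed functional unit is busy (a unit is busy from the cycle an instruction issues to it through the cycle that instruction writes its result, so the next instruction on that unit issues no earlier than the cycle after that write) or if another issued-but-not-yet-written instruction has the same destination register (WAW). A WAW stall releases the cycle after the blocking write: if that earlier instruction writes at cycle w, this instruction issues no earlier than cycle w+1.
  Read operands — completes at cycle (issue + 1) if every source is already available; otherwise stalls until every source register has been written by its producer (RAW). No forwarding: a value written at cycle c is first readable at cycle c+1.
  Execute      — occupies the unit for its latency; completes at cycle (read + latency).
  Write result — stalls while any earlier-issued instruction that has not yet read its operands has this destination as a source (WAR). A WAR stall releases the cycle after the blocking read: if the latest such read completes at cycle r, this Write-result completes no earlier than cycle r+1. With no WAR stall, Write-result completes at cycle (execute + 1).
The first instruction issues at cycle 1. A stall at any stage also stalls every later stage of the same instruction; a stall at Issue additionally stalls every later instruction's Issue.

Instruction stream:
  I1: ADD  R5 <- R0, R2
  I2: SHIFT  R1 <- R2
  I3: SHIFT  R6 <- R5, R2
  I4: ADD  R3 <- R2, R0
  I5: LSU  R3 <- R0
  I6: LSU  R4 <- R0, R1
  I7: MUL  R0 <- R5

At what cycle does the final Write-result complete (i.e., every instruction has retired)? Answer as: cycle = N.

cycle = 25

c1: I1 issues→ADD
c2: I1 reads, I2 issues→SHIFT
c3: I2 reads
c4: I1 exec-done, I2 exec-done
c5: I1 writes R5, I2 writes R1
c6: I3 issues→SHIFT
c7: I3 reads, I4 issues→ADD
c8: I3 exec-done, I4 reads
c9: I3 writes R6
c10: I4 exec-done
c11: I4 writes R3
c12: I5 issues→LSU
c13: I5 reads
c14: I5 exec-done
c15: I5 writes R3
c16: I6 issues→LSU
c17: I6 reads, I7 issues→MUL
c18: I6 exec-done, I7 reads
c19: I6 writes R4
c24: I7 exec-done
c25: I7 writes R0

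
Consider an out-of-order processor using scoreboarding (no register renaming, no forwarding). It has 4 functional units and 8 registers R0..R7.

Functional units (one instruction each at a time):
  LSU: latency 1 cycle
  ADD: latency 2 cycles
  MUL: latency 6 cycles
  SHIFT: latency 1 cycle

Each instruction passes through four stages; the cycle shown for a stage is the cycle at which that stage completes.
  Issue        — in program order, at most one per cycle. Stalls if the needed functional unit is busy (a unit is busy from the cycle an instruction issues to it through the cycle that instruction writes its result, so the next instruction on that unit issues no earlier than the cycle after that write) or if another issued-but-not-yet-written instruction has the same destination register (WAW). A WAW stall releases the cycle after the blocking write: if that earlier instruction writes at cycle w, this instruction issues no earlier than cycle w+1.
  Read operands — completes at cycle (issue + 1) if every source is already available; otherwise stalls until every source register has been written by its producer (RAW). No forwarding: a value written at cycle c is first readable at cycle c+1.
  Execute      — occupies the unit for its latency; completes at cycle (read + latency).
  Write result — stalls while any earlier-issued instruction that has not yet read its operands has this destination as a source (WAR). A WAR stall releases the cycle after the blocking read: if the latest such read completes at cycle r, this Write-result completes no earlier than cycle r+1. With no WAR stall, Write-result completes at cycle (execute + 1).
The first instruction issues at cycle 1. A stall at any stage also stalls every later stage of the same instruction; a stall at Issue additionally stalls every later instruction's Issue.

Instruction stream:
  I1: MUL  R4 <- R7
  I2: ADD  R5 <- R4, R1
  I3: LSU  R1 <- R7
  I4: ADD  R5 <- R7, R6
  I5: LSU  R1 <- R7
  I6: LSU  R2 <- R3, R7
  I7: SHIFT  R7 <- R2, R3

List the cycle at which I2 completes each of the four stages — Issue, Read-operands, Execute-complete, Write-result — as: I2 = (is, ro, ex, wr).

I2 = (2, 10, 12, 13)

t=1  I1 issues→MUL
t=2  I1 reads | I2 issues→ADD
t=3  I3 issues→LSU
t=4  I3 reads
t=5  I3 exec-done
t=8  I1 exec-done
t=9  I1 writes R4
t=10  I2 reads
t=11  I3 writes R1
t=12  I2 exec-done
t=13  I2 writes R5
t=14  I4 issues→ADD
t=15  I4 reads | I5 issues→LSU
t=16  I5 reads
t=17  I4 exec-done | I5 exec-done
t=18  I4 writes R5 | I5 writes R1
t=19  I6 issues→LSU
t=20  I6 reads | I7 issues→SHIFT
t=21  I6 exec-done
t=22  I6 writes R2
t=23  I7 reads
t=24  I7 exec-done
t=25  I7 writes R7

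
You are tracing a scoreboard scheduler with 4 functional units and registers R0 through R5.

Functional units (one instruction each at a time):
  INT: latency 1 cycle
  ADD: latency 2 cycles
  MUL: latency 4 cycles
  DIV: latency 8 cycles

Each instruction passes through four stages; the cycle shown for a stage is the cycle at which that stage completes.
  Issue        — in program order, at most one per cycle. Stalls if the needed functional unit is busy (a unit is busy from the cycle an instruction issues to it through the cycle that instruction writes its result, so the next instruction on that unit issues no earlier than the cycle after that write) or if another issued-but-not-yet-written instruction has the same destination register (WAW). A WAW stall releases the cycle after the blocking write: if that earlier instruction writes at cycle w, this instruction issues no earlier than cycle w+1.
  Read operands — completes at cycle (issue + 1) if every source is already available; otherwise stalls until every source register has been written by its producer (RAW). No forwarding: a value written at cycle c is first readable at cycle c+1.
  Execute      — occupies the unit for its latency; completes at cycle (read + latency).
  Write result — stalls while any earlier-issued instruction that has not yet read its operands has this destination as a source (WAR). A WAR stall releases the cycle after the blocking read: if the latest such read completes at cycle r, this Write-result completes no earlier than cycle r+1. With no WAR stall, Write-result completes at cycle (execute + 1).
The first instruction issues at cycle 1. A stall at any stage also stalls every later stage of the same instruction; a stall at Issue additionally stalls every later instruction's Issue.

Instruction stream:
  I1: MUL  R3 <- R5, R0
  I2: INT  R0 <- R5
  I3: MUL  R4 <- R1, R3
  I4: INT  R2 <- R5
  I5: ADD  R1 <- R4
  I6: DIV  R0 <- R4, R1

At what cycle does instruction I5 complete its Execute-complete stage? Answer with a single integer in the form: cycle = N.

t=1  issue I1 (MUL)
t=2  I1 read-ops; issue I2 (INT)
t=3  I2 read-ops
t=4  I2 finished on INT
t=5  I2→R0
t=6  I1 finished on MUL
t=7  I1→R3
t=8  issue I3 (MUL)
t=9  I3 read-ops; issue I4 (INT)
t=10  I4 read-ops; issue I5 (ADD)
t=11  I4 finished on INT; issue I6 (DIV)
t=12  I4→R2
t=13  I3 finished on MUL
t=14  I3→R4
t=15  I5 read-ops
t=17  I5 finished on ADD
t=18  I5→R1
t=19  I6 read-ops
t=27  I6 finished on DIV
t=28  I6→R0

cycle = 17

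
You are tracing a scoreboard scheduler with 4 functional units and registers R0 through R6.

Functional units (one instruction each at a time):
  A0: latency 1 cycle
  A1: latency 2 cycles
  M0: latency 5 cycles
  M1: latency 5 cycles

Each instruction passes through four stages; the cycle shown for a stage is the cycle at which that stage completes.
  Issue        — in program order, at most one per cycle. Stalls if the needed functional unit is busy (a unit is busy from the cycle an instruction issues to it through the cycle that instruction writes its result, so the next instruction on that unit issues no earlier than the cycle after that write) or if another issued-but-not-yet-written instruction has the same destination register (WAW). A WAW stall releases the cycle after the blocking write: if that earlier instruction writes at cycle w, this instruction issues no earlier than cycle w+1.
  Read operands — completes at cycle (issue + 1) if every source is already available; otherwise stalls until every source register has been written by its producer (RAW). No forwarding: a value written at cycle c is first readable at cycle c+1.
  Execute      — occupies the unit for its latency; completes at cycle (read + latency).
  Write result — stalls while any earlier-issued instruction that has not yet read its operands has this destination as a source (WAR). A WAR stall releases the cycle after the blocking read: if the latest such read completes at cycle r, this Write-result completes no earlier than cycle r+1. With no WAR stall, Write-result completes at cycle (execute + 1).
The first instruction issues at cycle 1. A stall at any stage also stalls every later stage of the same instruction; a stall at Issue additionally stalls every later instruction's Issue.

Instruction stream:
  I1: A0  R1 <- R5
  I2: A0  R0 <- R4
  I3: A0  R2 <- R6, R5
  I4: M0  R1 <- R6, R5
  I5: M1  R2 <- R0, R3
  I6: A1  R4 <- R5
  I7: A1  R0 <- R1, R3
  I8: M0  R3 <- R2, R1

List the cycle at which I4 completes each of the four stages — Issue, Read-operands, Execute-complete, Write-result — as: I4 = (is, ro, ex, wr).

I4 = (10, 11, 16, 17)

[1] issue I1 (A0)
[2] I1 read-ops
[3] I1 finished on A0
[4] I1→R1
[5] issue I2 (A0)
[6] I2 read-ops
[7] I2 finished on A0
[8] I2→R0
[9] issue I3 (A0)
[10] I3 read-ops, issue I4 (M0)
[11] I3 finished on A0, I4 read-ops
[12] I3→R2
[13] issue I5 (M1)
[14] I5 read-ops, issue I6 (A1)
[15] I6 read-ops
[16] I4 finished on M0
[17] I4→R1, I6 finished on A1
[18] I6→R4
[19] I5 finished on M1, issue I7 (A1)
[20] I5→R2, I7 read-ops, issue I8 (M0)
[21] I8 read-ops
[22] I7 finished on A1
[23] I7→R0
[26] I8 finished on M0
[27] I8→R3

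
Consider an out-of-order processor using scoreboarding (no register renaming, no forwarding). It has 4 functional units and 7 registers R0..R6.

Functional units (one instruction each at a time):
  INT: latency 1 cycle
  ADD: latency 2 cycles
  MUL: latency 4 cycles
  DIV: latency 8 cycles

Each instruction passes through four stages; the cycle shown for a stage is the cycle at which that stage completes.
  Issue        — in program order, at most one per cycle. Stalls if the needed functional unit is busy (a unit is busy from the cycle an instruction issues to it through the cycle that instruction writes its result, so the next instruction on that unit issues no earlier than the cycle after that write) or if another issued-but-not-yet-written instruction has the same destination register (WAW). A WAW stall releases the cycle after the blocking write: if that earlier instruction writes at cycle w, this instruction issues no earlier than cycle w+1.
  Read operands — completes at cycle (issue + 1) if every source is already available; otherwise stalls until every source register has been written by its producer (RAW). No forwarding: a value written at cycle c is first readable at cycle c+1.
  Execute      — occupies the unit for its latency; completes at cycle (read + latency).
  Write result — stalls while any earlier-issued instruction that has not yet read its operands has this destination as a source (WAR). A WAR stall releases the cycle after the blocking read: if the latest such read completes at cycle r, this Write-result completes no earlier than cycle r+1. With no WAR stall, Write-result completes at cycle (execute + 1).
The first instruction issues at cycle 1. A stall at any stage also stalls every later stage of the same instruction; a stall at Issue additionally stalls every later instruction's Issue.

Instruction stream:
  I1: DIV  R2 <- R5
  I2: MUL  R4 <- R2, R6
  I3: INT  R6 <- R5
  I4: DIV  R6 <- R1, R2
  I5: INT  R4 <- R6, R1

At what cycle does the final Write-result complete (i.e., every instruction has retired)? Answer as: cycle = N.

cycle = 27

I1 -> (1, 2, 10, 11)
I2 -> (2, 12, 16, 17)  // RAW R2: wait I1 write@11
I3 -> (3, 4, 5, 13)  // WAR R6: wait I2 read@12
I4 -> (14, 15, 23, 24)  // WAW R6: wait I3 write@13
I5 -> (18, 25, 26, 27)  // WAW R4: wait I2 write@17, RAW R6: wait I4 write@24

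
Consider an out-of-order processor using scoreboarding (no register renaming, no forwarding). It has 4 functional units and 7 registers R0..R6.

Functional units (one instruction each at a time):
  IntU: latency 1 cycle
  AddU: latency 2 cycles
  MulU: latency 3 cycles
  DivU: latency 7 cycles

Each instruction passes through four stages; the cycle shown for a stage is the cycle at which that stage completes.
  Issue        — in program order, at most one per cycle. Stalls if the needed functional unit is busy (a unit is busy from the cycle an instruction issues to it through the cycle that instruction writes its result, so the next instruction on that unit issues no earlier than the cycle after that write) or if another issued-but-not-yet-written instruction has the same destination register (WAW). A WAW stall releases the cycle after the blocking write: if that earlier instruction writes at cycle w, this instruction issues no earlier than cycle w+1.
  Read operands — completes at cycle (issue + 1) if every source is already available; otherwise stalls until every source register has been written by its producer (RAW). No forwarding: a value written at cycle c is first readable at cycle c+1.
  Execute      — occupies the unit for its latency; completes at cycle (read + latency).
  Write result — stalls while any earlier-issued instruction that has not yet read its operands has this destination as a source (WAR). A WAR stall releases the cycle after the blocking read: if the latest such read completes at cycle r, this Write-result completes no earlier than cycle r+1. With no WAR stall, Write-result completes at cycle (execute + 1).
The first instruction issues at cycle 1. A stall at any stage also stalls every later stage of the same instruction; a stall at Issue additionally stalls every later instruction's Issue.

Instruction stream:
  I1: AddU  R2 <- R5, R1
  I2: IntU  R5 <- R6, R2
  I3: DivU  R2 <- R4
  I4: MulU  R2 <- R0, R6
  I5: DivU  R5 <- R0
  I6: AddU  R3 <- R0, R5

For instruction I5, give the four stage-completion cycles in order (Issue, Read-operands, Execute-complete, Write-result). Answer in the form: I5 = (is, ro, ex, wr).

I5 = (17, 18, 25, 26)

cycle 1: issue I1 (AddU)
cycle 2: I1 read-ops | issue I2 (IntU)
cycle 4: I1 finished on AddU
cycle 5: I1→R2
cycle 6: I2 read-ops | issue I3 (DivU)
cycle 7: I2 finished on IntU | I3 read-ops
cycle 8: I2→R5
cycle 14: I3 finished on DivU
cycle 15: I3→R2
cycle 16: issue I4 (MulU)
cycle 17: I4 read-ops | issue I5 (DivU)
cycle 18: I5 read-ops | issue I6 (AddU)
cycle 20: I4 finished on MulU
cycle 21: I4→R2
cycle 25: I5 finished on DivU
cycle 26: I5→R5
cycle 27: I6 read-ops
cycle 29: I6 finished on AddU
cycle 30: I6→R3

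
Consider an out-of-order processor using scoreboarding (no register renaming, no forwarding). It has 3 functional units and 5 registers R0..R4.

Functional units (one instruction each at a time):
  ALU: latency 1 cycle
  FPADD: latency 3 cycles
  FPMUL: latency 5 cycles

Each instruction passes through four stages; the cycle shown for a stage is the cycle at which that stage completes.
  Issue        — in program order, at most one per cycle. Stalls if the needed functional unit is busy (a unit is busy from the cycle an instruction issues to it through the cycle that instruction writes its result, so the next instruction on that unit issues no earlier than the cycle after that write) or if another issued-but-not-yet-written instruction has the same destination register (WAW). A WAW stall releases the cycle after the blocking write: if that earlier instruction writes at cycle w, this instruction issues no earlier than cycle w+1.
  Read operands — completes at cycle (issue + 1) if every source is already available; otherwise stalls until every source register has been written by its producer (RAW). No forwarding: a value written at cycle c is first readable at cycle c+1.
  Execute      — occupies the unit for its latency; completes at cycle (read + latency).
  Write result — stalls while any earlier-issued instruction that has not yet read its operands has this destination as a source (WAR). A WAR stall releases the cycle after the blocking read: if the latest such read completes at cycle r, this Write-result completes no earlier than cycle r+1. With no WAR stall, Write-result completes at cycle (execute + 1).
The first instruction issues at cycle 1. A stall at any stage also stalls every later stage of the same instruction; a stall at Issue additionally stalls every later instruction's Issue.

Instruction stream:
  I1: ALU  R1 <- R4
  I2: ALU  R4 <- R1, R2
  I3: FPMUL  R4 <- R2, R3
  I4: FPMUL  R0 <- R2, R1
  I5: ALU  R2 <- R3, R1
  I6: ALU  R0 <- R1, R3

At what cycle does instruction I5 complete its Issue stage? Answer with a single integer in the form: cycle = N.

  I1 | 1 | 2 | 3 | 4
  I2 | 5 | 6 | 7 | 8   struct: ALU busy until I1 writes@4
  I3 | 9 | 10 | 15 | 16   WAW R4: wait I2 write@8
  I4 | 17 | 18 | 23 | 24   struct: FPMUL busy until I3 writes@16
  I5 | 18 | 19 | 20 | 21
  I6 | 25 | 26 | 27 | 28   WAW R0: wait I4 write@24

cycle = 18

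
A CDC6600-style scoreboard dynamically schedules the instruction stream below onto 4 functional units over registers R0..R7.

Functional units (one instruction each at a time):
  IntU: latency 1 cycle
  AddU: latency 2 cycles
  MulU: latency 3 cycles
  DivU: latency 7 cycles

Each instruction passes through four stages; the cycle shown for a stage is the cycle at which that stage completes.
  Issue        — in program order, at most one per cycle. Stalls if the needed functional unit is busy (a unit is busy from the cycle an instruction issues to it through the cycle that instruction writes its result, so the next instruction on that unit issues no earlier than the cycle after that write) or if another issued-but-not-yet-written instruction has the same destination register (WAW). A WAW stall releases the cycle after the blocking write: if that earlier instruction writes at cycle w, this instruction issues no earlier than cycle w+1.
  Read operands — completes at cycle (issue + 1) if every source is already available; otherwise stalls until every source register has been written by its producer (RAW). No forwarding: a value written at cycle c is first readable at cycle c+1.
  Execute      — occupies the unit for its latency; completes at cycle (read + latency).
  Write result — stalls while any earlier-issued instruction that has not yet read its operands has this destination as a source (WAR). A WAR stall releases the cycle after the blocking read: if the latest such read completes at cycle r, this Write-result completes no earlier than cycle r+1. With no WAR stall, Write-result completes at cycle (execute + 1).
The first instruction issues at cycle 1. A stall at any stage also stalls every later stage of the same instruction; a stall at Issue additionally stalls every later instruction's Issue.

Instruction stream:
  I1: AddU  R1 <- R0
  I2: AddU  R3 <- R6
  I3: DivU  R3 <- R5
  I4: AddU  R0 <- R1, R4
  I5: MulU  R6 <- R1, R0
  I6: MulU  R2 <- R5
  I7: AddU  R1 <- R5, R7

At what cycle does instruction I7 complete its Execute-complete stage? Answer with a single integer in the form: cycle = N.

[1] I1→AddU
[2] I1 RO
[4] I1 EX
[5] I1 WR R1
[6] I2→AddU
[7] I2 RO
[9] I2 EX
[10] I2 WR R3
[11] I3→DivU
[12] I3 RO; I4→AddU
[13] I4 RO; I5→MulU
[15] I4 EX
[16] I4 WR R0
[17] I5 RO
[19] I3 EX
[20] I3 WR R3; I5 EX
[21] I5 WR R6
[22] I6→MulU
[23] I6 RO; I7→AddU
[24] I7 RO
[26] I6 EX; I7 EX
[27] I6 WR R2; I7 WR R1

cycle = 26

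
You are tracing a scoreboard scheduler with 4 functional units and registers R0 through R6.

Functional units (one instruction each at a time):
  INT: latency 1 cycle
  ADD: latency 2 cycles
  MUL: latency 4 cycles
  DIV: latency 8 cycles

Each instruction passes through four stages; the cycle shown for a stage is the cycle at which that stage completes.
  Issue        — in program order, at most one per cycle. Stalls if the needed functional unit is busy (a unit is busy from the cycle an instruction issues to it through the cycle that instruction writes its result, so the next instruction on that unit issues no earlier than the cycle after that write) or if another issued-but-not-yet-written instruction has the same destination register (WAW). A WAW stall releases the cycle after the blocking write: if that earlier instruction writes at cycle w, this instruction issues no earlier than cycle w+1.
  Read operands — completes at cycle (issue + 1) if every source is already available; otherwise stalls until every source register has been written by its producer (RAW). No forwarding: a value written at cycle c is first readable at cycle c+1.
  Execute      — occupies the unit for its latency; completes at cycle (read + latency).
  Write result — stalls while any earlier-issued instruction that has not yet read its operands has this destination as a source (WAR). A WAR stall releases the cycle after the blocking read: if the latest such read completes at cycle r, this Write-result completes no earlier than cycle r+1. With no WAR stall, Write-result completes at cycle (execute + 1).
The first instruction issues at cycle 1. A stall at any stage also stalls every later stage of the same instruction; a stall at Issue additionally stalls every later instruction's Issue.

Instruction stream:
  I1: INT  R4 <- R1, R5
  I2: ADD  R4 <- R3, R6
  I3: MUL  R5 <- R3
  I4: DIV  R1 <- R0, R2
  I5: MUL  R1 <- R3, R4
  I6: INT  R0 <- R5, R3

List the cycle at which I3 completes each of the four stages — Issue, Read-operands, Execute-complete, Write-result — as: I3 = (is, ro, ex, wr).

I3 = (6, 7, 11, 12)

t=1  I1 issues→INT
t=2  I1 reads
t=3  I1 exec-done
t=4  I1 writes R4
t=5  I2 issues→ADD
t=6  I2 reads · I3 issues→MUL
t=7  I3 reads · I4 issues→DIV
t=8  I2 exec-done · I4 reads
t=9  I2 writes R4
t=11  I3 exec-done
t=12  I3 writes R5
t=16  I4 exec-done
t=17  I4 writes R1
t=18  I5 issues→MUL
t=19  I5 reads · I6 issues→INT
t=20  I6 reads
t=21  I6 exec-done
t=22  I6 writes R0
t=23  I5 exec-done
t=24  I5 writes R1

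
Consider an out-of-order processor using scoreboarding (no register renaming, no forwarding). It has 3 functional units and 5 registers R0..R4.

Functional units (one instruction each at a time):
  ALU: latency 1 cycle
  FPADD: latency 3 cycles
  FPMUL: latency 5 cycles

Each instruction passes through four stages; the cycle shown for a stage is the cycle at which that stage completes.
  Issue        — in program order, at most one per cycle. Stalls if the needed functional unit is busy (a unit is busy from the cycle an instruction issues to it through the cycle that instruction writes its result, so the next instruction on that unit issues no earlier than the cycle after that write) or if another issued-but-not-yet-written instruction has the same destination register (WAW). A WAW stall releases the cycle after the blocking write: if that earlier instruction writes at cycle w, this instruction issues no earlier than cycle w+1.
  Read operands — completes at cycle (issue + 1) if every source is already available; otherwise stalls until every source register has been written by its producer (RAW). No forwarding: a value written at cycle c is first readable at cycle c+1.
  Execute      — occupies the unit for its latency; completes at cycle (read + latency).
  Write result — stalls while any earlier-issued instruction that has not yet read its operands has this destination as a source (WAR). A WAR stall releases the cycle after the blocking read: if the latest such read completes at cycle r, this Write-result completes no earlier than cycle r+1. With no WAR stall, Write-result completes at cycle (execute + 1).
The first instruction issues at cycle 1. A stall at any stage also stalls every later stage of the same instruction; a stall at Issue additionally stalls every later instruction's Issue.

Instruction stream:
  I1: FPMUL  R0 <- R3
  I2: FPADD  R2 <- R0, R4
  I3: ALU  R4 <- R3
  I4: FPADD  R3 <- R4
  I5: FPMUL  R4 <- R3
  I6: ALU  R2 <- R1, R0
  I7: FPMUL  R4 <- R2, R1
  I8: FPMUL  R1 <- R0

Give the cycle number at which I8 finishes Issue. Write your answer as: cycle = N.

[I1] 1/2/7/8
[I2] 2/9/12/13  (RAW R0: wait I1 write@8)
[I3] 3/4/5/10  (WAR R4: wait I2 read@9)
[I4] 14/15/18/19  (struct: FPADD busy until I2 writes@13)
[I5] 15/20/25/26  (RAW R3: wait I4 write@19)
[I6] 16/17/18/19
[I7] 27/28/33/34  (struct: FPMUL busy until I5 writes@26)
[I8] 35/36/41/42  (struct: FPMUL busy until I7 writes@34)

cycle = 35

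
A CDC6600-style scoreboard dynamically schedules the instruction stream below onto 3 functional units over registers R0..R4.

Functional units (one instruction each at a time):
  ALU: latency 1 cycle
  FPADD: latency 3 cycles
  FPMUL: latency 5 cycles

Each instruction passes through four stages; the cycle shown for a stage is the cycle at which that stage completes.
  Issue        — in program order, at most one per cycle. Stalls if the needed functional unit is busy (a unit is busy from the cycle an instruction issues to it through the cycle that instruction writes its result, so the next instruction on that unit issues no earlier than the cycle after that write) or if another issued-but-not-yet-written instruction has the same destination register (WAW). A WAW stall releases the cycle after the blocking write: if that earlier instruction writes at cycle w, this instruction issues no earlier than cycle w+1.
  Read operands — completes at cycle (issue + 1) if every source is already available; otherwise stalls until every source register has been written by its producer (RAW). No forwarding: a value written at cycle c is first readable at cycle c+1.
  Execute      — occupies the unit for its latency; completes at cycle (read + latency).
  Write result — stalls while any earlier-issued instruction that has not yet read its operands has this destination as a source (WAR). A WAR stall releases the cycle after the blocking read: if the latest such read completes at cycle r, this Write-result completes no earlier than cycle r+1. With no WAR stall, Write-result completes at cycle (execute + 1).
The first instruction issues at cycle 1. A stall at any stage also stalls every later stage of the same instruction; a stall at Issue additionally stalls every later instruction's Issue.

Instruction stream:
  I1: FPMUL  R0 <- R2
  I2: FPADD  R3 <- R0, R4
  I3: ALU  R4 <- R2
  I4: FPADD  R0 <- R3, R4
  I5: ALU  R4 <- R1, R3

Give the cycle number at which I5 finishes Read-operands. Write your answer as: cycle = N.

cycle = 16

I1 -> (1, 2, 7, 8)
I2 -> (2, 9, 12, 13)  // RAW R0: wait I1 write@8
I3 -> (3, 4, 5, 10)  // WAR R4: wait I2 read@9
I4 -> (14, 15, 18, 19)  // struct: FPADD busy until I2 writes@13
I5 -> (15, 16, 17, 18)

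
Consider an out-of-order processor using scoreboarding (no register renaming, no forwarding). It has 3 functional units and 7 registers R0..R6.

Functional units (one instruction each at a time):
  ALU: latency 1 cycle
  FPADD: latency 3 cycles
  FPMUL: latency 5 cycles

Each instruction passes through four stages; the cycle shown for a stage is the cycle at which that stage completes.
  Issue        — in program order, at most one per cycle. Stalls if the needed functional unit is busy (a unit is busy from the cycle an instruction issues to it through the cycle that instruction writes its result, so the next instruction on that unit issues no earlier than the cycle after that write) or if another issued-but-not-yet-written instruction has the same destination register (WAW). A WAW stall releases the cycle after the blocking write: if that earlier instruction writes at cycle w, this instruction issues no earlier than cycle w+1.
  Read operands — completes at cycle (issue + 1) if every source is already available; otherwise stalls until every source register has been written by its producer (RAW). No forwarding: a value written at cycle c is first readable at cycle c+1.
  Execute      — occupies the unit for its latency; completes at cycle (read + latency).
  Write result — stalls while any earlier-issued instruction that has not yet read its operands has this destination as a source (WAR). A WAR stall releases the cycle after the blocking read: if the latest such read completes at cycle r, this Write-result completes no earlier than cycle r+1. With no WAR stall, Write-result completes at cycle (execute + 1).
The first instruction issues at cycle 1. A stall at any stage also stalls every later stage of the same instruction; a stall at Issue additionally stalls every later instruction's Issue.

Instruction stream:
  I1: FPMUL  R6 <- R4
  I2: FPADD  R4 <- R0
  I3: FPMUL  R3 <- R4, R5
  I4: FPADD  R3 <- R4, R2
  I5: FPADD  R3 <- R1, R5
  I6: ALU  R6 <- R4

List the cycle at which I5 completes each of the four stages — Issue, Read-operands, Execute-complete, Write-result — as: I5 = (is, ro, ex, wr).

  I1 | 1 | 2 | 7 | 8
  I2 | 2 | 3 | 6 | 7
  I3 | 9 | 10 | 15 | 16   struct: FPMUL busy until I1 writes@8
  I4 | 17 | 18 | 21 | 22   WAW R3: wait I3 write@16
  I5 | 23 | 24 | 27 | 28   struct: FPADD busy until I4 writes@22
  I6 | 24 | 25 | 26 | 27

I5 = (23, 24, 27, 28)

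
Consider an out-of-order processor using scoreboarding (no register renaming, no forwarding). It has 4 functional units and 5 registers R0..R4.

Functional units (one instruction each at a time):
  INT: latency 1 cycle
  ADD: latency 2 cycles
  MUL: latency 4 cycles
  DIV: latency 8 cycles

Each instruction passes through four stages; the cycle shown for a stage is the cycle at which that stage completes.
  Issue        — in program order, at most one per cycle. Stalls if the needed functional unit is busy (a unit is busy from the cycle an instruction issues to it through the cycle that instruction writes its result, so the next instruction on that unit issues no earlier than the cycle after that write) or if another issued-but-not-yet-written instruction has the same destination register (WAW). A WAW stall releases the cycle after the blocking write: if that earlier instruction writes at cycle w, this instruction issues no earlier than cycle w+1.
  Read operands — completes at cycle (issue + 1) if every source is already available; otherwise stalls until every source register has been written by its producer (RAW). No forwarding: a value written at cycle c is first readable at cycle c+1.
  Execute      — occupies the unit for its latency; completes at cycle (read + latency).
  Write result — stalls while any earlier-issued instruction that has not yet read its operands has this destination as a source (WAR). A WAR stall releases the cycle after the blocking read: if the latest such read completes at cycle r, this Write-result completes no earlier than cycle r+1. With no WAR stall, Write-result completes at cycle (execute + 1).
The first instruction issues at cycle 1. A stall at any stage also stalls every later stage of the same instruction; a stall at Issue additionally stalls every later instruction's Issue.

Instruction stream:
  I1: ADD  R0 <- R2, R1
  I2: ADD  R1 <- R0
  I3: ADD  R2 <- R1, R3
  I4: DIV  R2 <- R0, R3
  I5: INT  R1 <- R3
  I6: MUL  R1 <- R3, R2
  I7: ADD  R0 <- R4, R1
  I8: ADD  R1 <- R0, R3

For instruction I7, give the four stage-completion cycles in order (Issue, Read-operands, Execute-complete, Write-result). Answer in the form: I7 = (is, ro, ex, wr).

I7 = (22, 33, 35, 36)

I1: IS=1 RO=2 EX=4 WR=5
I2: IS=6 RO=7 EX=9 WR=10  [struct: ADD busy until I1 writes@5]
I3: IS=11 RO=12 EX=14 WR=15  [struct: ADD busy until I2 writes@10]
I4: IS=16 RO=17 EX=25 WR=26  [WAW R2: wait I3 write@15]
I5: IS=17 RO=18 EX=19 WR=20
I6: IS=21 RO=27 EX=31 WR=32  [WAW R1: wait I5 write@20; RAW R2: wait I4 write@26]
I7: IS=22 RO=33 EX=35 WR=36  [RAW R1: wait I6 write@32]
I8: IS=37 RO=38 EX=40 WR=41  [struct: ADD busy until I7 writes@36]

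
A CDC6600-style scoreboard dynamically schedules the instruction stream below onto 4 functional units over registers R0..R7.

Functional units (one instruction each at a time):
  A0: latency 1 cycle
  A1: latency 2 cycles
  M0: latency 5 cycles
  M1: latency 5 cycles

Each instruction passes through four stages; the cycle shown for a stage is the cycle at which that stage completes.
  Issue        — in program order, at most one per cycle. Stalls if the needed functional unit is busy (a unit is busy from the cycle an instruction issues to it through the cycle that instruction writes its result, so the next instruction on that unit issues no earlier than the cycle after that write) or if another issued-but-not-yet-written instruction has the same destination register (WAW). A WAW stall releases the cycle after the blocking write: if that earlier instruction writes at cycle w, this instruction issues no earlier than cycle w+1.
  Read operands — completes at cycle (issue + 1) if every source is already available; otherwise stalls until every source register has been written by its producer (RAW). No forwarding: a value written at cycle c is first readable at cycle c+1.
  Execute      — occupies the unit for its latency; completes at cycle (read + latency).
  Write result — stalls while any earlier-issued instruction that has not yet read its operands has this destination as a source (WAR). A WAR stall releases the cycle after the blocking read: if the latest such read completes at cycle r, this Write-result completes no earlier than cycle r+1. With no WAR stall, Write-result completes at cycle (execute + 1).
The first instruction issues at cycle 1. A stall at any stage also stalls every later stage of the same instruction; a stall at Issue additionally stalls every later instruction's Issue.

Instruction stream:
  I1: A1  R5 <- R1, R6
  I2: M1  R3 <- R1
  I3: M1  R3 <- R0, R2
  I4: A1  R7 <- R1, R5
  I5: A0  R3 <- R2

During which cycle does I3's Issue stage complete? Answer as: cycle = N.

cycle = 10

[I1] 1/2/4/5
[I2] 2/3/8/9
[I3] 10/11/16/17  (struct: M1 busy until I2 writes@9)
[I4] 11/12/14/15
[I5] 18/19/20/21  (WAW R3: wait I3 write@17)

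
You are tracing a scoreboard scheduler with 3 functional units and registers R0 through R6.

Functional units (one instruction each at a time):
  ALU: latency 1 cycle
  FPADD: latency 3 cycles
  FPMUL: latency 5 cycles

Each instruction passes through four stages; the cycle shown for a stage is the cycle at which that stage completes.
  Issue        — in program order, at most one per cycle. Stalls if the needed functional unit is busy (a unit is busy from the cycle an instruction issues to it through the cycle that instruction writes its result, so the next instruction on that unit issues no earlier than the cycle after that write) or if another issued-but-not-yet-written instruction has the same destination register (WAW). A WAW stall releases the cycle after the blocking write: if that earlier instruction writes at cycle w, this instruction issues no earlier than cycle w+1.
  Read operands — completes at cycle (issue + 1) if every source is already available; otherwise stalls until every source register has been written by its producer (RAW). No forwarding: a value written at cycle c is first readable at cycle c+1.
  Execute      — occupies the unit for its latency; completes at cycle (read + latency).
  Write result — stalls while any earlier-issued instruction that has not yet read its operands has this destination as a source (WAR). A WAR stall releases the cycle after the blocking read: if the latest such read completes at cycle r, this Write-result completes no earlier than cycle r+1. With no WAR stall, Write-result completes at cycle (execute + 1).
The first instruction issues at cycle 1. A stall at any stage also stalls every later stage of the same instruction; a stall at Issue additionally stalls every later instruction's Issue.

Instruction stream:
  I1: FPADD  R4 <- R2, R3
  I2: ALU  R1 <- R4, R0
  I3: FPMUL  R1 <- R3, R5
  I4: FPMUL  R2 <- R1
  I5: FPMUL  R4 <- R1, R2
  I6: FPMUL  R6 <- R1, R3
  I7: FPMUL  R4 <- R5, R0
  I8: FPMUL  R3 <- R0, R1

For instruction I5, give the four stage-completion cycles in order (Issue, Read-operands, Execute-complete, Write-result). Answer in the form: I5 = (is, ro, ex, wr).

I5 = (26, 27, 32, 33)

c1: I1 dispatched to FPADD
c2: I1 operands ready; I2 dispatched to ALU
c5: I1 complete
c6: R4←I1
c7: I2 operands ready
c8: I2 complete
c9: R1←I2
c10: I3 dispatched to FPMUL
c11: I3 operands ready
c16: I3 complete
c17: R1←I3
c18: I4 dispatched to FPMUL
c19: I4 operands ready
c24: I4 complete
c25: R2←I4
c26: I5 dispatched to FPMUL
c27: I5 operands ready
c32: I5 complete
c33: R4←I5
c34: I6 dispatched to FPMUL
c35: I6 operands ready
c40: I6 complete
c41: R6←I6
c42: I7 dispatched to FPMUL
c43: I7 operands ready
c48: I7 complete
c49: R4←I7
c50: I8 dispatched to FPMUL
c51: I8 operands ready
c56: I8 complete
c57: R3←I8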